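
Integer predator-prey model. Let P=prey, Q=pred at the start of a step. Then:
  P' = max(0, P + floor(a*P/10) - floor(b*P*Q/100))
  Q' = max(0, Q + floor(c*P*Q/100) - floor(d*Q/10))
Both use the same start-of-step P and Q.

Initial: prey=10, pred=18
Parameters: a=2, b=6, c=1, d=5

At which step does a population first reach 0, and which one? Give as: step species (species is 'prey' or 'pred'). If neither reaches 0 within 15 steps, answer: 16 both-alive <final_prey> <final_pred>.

Answer: 16 both-alive 1 1

Derivation:
Step 1: prey: 10+2-10=2; pred: 18+1-9=10
Step 2: prey: 2+0-1=1; pred: 10+0-5=5
Step 3: prey: 1+0-0=1; pred: 5+0-2=3
Step 4: prey: 1+0-0=1; pred: 3+0-1=2
Step 5: prey: 1+0-0=1; pred: 2+0-1=1
Step 6: prey: 1+0-0=1; pred: 1+0-0=1
Steps 7-15: state stable at prey=1, pred=1 (no change)
No extinction within 15 steps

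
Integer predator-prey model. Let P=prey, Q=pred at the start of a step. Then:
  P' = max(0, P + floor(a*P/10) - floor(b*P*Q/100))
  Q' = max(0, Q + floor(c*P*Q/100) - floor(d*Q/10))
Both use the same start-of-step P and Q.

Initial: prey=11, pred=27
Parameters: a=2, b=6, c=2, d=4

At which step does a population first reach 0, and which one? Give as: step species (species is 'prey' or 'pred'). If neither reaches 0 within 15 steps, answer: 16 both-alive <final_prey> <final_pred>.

Step 1: prey: 11+2-17=0; pred: 27+5-10=22
First extinction: prey at step 1

Answer: 1 prey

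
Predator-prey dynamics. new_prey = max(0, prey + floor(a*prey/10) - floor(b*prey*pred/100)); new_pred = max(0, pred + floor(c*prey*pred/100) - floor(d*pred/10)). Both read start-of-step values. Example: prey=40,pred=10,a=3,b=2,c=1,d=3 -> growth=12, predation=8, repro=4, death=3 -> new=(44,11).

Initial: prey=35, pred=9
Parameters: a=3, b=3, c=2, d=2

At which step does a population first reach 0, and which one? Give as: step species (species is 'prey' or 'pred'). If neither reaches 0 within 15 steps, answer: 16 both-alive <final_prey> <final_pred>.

Answer: 6 prey

Derivation:
Step 1: prey: 35+10-9=36; pred: 9+6-1=14
Step 2: prey: 36+10-15=31; pred: 14+10-2=22
Step 3: prey: 31+9-20=20; pred: 22+13-4=31
Step 4: prey: 20+6-18=8; pred: 31+12-6=37
Step 5: prey: 8+2-8=2; pred: 37+5-7=35
Step 6: prey: 2+0-2=0; pred: 35+1-7=29
First extinction: prey at step 6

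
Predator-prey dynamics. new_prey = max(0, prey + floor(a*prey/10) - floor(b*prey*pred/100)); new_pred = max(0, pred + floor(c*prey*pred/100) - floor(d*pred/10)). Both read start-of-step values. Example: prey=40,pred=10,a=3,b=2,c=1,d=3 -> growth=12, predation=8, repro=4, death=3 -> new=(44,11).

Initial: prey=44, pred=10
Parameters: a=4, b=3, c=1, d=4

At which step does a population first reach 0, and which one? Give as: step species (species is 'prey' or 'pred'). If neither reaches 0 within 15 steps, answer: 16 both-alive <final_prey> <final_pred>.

Answer: 16 both-alive 20 4

Derivation:
Step 1: prey: 44+17-13=48; pred: 10+4-4=10
Step 2: prey: 48+19-14=53; pred: 10+4-4=10
Step 3: prey: 53+21-15=59; pred: 10+5-4=11
Step 4: prey: 59+23-19=63; pred: 11+6-4=13
Step 5: prey: 63+25-24=64; pred: 13+8-5=16
Step 6: prey: 64+25-30=59; pred: 16+10-6=20
Step 7: prey: 59+23-35=47; pred: 20+11-8=23
Step 8: prey: 47+18-32=33; pred: 23+10-9=24
Step 9: prey: 33+13-23=23; pred: 24+7-9=22
Step 10: prey: 23+9-15=17; pred: 22+5-8=19
Step 11: prey: 17+6-9=14; pred: 19+3-7=15
Step 12: prey: 14+5-6=13; pred: 15+2-6=11
Step 13: prey: 13+5-4=14; pred: 11+1-4=8
Step 14: prey: 14+5-3=16; pred: 8+1-3=6
Step 15: prey: 16+6-2=20; pred: 6+0-2=4
No extinction within 15 steps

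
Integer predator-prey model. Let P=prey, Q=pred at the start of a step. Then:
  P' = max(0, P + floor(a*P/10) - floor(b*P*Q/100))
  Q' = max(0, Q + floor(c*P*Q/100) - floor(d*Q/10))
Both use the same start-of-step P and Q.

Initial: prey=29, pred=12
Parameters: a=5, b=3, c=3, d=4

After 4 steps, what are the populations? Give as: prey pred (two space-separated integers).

Answer: 5 54

Derivation:
Step 1: prey: 29+14-10=33; pred: 12+10-4=18
Step 2: prey: 33+16-17=32; pred: 18+17-7=28
Step 3: prey: 32+16-26=22; pred: 28+26-11=43
Step 4: prey: 22+11-28=5; pred: 43+28-17=54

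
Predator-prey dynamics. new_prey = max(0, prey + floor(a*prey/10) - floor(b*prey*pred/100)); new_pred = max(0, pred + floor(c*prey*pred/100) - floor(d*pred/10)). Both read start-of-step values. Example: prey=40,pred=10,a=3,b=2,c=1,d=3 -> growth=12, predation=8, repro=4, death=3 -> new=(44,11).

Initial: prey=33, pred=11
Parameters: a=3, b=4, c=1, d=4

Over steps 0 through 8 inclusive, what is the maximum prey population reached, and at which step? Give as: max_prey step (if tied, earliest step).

Answer: 36 8

Derivation:
Step 1: prey: 33+9-14=28; pred: 11+3-4=10
Step 2: prey: 28+8-11=25; pred: 10+2-4=8
Step 3: prey: 25+7-8=24; pred: 8+2-3=7
Step 4: prey: 24+7-6=25; pred: 7+1-2=6
Step 5: prey: 25+7-6=26; pred: 6+1-2=5
Step 6: prey: 26+7-5=28; pred: 5+1-2=4
Step 7: prey: 28+8-4=32; pred: 4+1-1=4
Step 8: prey: 32+9-5=36; pred: 4+1-1=4
Max prey = 36 at step 8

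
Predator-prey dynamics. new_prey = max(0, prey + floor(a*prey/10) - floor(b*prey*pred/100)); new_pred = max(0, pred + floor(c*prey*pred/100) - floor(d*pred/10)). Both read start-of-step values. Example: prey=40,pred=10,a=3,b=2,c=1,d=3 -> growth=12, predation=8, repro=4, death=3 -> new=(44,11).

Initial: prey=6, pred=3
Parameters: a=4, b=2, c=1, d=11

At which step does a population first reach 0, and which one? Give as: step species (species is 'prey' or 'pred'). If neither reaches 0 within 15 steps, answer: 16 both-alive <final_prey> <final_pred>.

Answer: 1 pred

Derivation:
Step 1: prey: 6+2-0=8; pred: 3+0-3=0
First extinction: pred at step 1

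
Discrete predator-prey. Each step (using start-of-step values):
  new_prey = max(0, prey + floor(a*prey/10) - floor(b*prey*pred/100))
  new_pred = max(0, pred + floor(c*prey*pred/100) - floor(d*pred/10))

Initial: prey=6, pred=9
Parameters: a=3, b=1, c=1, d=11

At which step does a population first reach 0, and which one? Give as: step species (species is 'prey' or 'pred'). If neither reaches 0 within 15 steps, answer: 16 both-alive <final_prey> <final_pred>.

Step 1: prey: 6+1-0=7; pred: 9+0-9=0
First extinction: pred at step 1

Answer: 1 pred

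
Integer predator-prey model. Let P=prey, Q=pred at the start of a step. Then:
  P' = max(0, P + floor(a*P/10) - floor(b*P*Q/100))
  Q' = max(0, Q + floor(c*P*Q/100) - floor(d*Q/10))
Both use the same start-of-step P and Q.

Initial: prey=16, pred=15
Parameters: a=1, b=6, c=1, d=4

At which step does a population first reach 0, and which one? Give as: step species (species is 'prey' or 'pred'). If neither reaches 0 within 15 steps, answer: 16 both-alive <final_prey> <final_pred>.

Answer: 16 both-alive 2 2

Derivation:
Step 1: prey: 16+1-14=3; pred: 15+2-6=11
Step 2: prey: 3+0-1=2; pred: 11+0-4=7
Step 3: prey: 2+0-0=2; pred: 7+0-2=5
Step 4: prey: 2+0-0=2; pred: 5+0-2=3
Step 5: prey: 2+0-0=2; pred: 3+0-1=2
Step 6: prey: 2+0-0=2; pred: 2+0-0=2
Steps 7-15: state stable at prey=2, pred=2 (no change)
No extinction within 15 steps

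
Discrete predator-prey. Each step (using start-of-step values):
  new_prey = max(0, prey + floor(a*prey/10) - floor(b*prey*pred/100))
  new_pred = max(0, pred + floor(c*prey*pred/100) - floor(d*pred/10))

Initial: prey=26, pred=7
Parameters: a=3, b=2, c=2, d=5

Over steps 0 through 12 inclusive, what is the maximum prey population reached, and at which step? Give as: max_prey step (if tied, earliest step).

Step 1: prey: 26+7-3=30; pred: 7+3-3=7
Step 2: prey: 30+9-4=35; pred: 7+4-3=8
Step 3: prey: 35+10-5=40; pred: 8+5-4=9
Step 4: prey: 40+12-7=45; pred: 9+7-4=12
Step 5: prey: 45+13-10=48; pred: 12+10-6=16
Step 6: prey: 48+14-15=47; pred: 16+15-8=23
Step 7: prey: 47+14-21=40; pred: 23+21-11=33
Step 8: prey: 40+12-26=26; pred: 33+26-16=43
Step 9: prey: 26+7-22=11; pred: 43+22-21=44
Step 10: prey: 11+3-9=5; pred: 44+9-22=31
Step 11: prey: 5+1-3=3; pred: 31+3-15=19
Step 12: prey: 3+0-1=2; pred: 19+1-9=11
Max prey = 48 at step 5

Answer: 48 5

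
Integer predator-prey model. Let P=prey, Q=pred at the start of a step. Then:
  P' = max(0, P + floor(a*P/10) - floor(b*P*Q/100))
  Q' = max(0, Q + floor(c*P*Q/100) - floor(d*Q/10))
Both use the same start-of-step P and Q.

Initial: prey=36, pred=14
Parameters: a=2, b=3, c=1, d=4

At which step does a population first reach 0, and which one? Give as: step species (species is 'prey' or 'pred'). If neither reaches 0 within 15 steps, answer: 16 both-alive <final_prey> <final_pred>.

Answer: 16 both-alive 53 2

Derivation:
Step 1: prey: 36+7-15=28; pred: 14+5-5=14
Step 2: prey: 28+5-11=22; pred: 14+3-5=12
Step 3: prey: 22+4-7=19; pred: 12+2-4=10
Step 4: prey: 19+3-5=17; pred: 10+1-4=7
Step 5: prey: 17+3-3=17; pred: 7+1-2=6
Step 6: prey: 17+3-3=17; pred: 6+1-2=5
Step 7: prey: 17+3-2=18; pred: 5+0-2=3
Step 8: prey: 18+3-1=20; pred: 3+0-1=2
Step 9: prey: 20+4-1=23; pred: 2+0-0=2
Step 10: prey: 23+4-1=26; pred: 2+0-0=2
Step 11: prey: 26+5-1=30; pred: 2+0-0=2
Step 12: prey: 30+6-1=35; pred: 2+0-0=2
Step 13: prey: 35+7-2=40; pred: 2+0-0=2
Step 14: prey: 40+8-2=46; pred: 2+0-0=2
Step 15: prey: 46+9-2=53; pred: 2+0-0=2
No extinction within 15 steps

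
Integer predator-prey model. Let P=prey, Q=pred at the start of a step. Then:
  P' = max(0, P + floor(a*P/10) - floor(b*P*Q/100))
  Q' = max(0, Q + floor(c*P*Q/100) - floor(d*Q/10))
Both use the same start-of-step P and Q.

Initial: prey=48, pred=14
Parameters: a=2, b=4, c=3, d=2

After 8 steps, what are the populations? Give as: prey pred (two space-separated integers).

Step 1: prey: 48+9-26=31; pred: 14+20-2=32
Step 2: prey: 31+6-39=0; pred: 32+29-6=55
Step 3: prey: 0+0-0=0; pred: 55+0-11=44
Step 4: prey: 0+0-0=0; pred: 44+0-8=36
Step 5: prey: 0+0-0=0; pred: 36+0-7=29
Step 6: prey: 0+0-0=0; pred: 29+0-5=24
Step 7: prey: 0+0-0=0; pred: 24+0-4=20
Step 8: prey: 0+0-0=0; pred: 20+0-4=16

Answer: 0 16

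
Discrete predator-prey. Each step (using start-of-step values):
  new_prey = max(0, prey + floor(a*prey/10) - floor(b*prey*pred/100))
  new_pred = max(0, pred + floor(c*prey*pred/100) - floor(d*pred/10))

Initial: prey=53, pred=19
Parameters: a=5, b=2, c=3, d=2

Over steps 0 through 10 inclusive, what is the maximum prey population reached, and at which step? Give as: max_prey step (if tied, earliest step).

Step 1: prey: 53+26-20=59; pred: 19+30-3=46
Step 2: prey: 59+29-54=34; pred: 46+81-9=118
Step 3: prey: 34+17-80=0; pred: 118+120-23=215
Step 4: prey: 0+0-0=0; pred: 215+0-43=172
Step 5: prey: 0+0-0=0; pred: 172+0-34=138
Step 6: prey: 0+0-0=0; pred: 138+0-27=111
Step 7: prey: 0+0-0=0; pred: 111+0-22=89
Step 8: prey: 0+0-0=0; pred: 89+0-17=72
Step 9: prey: 0+0-0=0; pred: 72+0-14=58
Step 10: prey: 0+0-0=0; pred: 58+0-11=47
Max prey = 59 at step 1

Answer: 59 1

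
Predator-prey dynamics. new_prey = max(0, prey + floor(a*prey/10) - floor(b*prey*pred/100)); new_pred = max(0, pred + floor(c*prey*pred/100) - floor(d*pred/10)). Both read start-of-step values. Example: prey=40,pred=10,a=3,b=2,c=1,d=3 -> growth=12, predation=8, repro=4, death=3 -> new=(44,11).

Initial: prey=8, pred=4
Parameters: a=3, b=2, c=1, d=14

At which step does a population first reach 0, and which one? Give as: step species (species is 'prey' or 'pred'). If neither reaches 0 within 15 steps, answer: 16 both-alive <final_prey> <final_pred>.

Step 1: prey: 8+2-0=10; pred: 4+0-5=0
First extinction: pred at step 1

Answer: 1 pred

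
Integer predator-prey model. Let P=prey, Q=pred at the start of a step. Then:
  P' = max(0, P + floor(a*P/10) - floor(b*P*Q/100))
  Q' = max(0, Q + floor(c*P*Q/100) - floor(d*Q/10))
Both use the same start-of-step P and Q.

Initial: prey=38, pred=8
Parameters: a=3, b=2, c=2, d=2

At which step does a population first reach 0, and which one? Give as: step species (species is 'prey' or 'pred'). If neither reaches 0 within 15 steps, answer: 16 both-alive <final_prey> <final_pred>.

Answer: 6 prey

Derivation:
Step 1: prey: 38+11-6=43; pred: 8+6-1=13
Step 2: prey: 43+12-11=44; pred: 13+11-2=22
Step 3: prey: 44+13-19=38; pred: 22+19-4=37
Step 4: prey: 38+11-28=21; pred: 37+28-7=58
Step 5: prey: 21+6-24=3; pred: 58+24-11=71
Step 6: prey: 3+0-4=0; pred: 71+4-14=61
First extinction: prey at step 6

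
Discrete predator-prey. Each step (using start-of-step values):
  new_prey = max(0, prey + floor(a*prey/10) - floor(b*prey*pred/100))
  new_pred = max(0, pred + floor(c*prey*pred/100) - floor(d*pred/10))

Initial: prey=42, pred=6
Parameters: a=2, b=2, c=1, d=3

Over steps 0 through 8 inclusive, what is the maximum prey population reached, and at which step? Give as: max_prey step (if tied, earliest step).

Answer: 51 4

Derivation:
Step 1: prey: 42+8-5=45; pred: 6+2-1=7
Step 2: prey: 45+9-6=48; pred: 7+3-2=8
Step 3: prey: 48+9-7=50; pred: 8+3-2=9
Step 4: prey: 50+10-9=51; pred: 9+4-2=11
Step 5: prey: 51+10-11=50; pred: 11+5-3=13
Step 6: prey: 50+10-13=47; pred: 13+6-3=16
Step 7: prey: 47+9-15=41; pred: 16+7-4=19
Step 8: prey: 41+8-15=34; pred: 19+7-5=21
Max prey = 51 at step 4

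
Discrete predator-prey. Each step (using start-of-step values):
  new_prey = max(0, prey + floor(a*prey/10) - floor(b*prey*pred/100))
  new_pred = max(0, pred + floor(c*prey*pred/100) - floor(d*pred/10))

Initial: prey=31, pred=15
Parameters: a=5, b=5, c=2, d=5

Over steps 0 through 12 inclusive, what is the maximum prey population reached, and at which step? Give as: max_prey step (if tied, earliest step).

Answer: 74 12

Derivation:
Step 1: prey: 31+15-23=23; pred: 15+9-7=17
Step 2: prey: 23+11-19=15; pred: 17+7-8=16
Step 3: prey: 15+7-12=10; pred: 16+4-8=12
Step 4: prey: 10+5-6=9; pred: 12+2-6=8
Step 5: prey: 9+4-3=10; pred: 8+1-4=5
Step 6: prey: 10+5-2=13; pred: 5+1-2=4
Step 7: prey: 13+6-2=17; pred: 4+1-2=3
Step 8: prey: 17+8-2=23; pred: 3+1-1=3
Step 9: prey: 23+11-3=31; pred: 3+1-1=3
Step 10: prey: 31+15-4=42; pred: 3+1-1=3
Step 11: prey: 42+21-6=57; pred: 3+2-1=4
Step 12: prey: 57+28-11=74; pred: 4+4-2=6
Max prey = 74 at step 12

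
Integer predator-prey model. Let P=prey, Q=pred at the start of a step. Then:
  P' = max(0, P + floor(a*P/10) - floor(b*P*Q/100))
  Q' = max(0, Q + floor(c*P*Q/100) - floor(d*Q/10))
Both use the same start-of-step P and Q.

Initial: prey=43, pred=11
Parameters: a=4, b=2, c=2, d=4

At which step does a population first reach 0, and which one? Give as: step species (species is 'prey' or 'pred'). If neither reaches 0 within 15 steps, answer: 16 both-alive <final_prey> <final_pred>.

Step 1: prey: 43+17-9=51; pred: 11+9-4=16
Step 2: prey: 51+20-16=55; pred: 16+16-6=26
Step 3: prey: 55+22-28=49; pred: 26+28-10=44
Step 4: prey: 49+19-43=25; pred: 44+43-17=70
Step 5: prey: 25+10-35=0; pred: 70+35-28=77
First extinction: prey at step 5

Answer: 5 prey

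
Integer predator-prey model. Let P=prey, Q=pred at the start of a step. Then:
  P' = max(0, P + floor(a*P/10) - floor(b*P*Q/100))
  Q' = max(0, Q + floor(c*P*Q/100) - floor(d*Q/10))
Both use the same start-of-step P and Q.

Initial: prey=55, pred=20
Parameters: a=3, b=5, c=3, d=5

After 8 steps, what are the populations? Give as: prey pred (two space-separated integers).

Step 1: prey: 55+16-55=16; pred: 20+33-10=43
Step 2: prey: 16+4-34=0; pred: 43+20-21=42
Step 3: prey: 0+0-0=0; pred: 42+0-21=21
Step 4: prey: 0+0-0=0; pred: 21+0-10=11
Step 5: prey: 0+0-0=0; pred: 11+0-5=6
Step 6: prey: 0+0-0=0; pred: 6+0-3=3
Step 7: prey: 0+0-0=0; pred: 3+0-1=2
Step 8: prey: 0+0-0=0; pred: 2+0-1=1

Answer: 0 1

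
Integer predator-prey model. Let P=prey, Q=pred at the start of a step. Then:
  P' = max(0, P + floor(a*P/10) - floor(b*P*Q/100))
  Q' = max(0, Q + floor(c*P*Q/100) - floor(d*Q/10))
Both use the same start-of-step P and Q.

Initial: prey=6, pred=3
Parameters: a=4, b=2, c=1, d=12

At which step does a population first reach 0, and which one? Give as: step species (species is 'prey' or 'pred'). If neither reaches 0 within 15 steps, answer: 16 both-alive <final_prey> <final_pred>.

Answer: 1 pred

Derivation:
Step 1: prey: 6+2-0=8; pred: 3+0-3=0
First extinction: pred at step 1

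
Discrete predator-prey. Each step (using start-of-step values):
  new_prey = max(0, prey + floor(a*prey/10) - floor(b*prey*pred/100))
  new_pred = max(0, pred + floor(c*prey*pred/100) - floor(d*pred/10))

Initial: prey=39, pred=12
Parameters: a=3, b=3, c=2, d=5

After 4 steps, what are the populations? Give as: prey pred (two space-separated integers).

Answer: 16 18

Derivation:
Step 1: prey: 39+11-14=36; pred: 12+9-6=15
Step 2: prey: 36+10-16=30; pred: 15+10-7=18
Step 3: prey: 30+9-16=23; pred: 18+10-9=19
Step 4: prey: 23+6-13=16; pred: 19+8-9=18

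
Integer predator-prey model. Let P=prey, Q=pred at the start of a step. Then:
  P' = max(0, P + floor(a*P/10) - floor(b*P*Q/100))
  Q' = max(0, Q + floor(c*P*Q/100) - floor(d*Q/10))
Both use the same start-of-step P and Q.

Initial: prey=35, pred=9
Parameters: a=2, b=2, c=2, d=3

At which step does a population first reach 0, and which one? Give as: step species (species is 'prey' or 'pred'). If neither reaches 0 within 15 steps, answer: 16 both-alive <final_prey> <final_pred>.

Answer: 16 both-alive 2 3

Derivation:
Step 1: prey: 35+7-6=36; pred: 9+6-2=13
Step 2: prey: 36+7-9=34; pred: 13+9-3=19
Step 3: prey: 34+6-12=28; pred: 19+12-5=26
Step 4: prey: 28+5-14=19; pred: 26+14-7=33
Step 5: prey: 19+3-12=10; pred: 33+12-9=36
Step 6: prey: 10+2-7=5; pred: 36+7-10=33
Step 7: prey: 5+1-3=3; pred: 33+3-9=27
Step 8: prey: 3+0-1=2; pred: 27+1-8=20
Step 9: prey: 2+0-0=2; pred: 20+0-6=14
Step 10: prey: 2+0-0=2; pred: 14+0-4=10
Step 11: prey: 2+0-0=2; pred: 10+0-3=7
Step 12: prey: 2+0-0=2; pred: 7+0-2=5
Step 13: prey: 2+0-0=2; pred: 5+0-1=4
Step 14: prey: 2+0-0=2; pred: 4+0-1=3
Step 15: prey: 2+0-0=2; pred: 3+0-0=3
No extinction within 15 steps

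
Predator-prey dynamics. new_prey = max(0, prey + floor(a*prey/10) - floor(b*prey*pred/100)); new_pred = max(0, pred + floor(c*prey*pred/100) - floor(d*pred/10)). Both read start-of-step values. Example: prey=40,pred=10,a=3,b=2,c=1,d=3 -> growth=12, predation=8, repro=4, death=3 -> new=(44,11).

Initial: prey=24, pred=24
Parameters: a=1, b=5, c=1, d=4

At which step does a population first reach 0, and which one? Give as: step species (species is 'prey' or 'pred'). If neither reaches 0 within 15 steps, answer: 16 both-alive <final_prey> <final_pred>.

Answer: 1 prey

Derivation:
Step 1: prey: 24+2-28=0; pred: 24+5-9=20
First extinction: prey at step 1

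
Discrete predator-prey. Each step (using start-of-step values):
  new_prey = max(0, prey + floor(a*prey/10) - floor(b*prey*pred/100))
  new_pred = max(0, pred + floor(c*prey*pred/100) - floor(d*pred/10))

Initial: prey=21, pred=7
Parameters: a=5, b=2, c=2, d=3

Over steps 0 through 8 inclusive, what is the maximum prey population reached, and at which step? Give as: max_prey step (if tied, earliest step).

Step 1: prey: 21+10-2=29; pred: 7+2-2=7
Step 2: prey: 29+14-4=39; pred: 7+4-2=9
Step 3: prey: 39+19-7=51; pred: 9+7-2=14
Step 4: prey: 51+25-14=62; pred: 14+14-4=24
Step 5: prey: 62+31-29=64; pred: 24+29-7=46
Step 6: prey: 64+32-58=38; pred: 46+58-13=91
Step 7: prey: 38+19-69=0; pred: 91+69-27=133
Step 8: prey: 0+0-0=0; pred: 133+0-39=94
Max prey = 64 at step 5

Answer: 64 5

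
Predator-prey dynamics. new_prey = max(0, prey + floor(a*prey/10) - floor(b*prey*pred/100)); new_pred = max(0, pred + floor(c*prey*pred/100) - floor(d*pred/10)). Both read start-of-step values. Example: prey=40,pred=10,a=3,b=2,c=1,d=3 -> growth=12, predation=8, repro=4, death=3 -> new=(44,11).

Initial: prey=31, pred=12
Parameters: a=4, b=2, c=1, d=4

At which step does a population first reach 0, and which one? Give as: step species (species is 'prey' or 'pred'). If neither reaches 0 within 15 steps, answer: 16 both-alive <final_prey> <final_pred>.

Answer: 16 both-alive 1 7

Derivation:
Step 1: prey: 31+12-7=36; pred: 12+3-4=11
Step 2: prey: 36+14-7=43; pred: 11+3-4=10
Step 3: prey: 43+17-8=52; pred: 10+4-4=10
Step 4: prey: 52+20-10=62; pred: 10+5-4=11
Step 5: prey: 62+24-13=73; pred: 11+6-4=13
Step 6: prey: 73+29-18=84; pred: 13+9-5=17
Step 7: prey: 84+33-28=89; pred: 17+14-6=25
Step 8: prey: 89+35-44=80; pred: 25+22-10=37
Step 9: prey: 80+32-59=53; pred: 37+29-14=52
Step 10: prey: 53+21-55=19; pred: 52+27-20=59
Step 11: prey: 19+7-22=4; pred: 59+11-23=47
Step 12: prey: 4+1-3=2; pred: 47+1-18=30
Step 13: prey: 2+0-1=1; pred: 30+0-12=18
Step 14: prey: 1+0-0=1; pred: 18+0-7=11
Step 15: prey: 1+0-0=1; pred: 11+0-4=7
No extinction within 15 steps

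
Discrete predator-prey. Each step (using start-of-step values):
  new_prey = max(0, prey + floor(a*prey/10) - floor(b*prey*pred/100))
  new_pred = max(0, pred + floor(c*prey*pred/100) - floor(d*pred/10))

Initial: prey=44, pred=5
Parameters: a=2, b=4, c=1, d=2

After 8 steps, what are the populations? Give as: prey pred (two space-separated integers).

Answer: 12 10

Derivation:
Step 1: prey: 44+8-8=44; pred: 5+2-1=6
Step 2: prey: 44+8-10=42; pred: 6+2-1=7
Step 3: prey: 42+8-11=39; pred: 7+2-1=8
Step 4: prey: 39+7-12=34; pred: 8+3-1=10
Step 5: prey: 34+6-13=27; pred: 10+3-2=11
Step 6: prey: 27+5-11=21; pred: 11+2-2=11
Step 7: prey: 21+4-9=16; pred: 11+2-2=11
Step 8: prey: 16+3-7=12; pred: 11+1-2=10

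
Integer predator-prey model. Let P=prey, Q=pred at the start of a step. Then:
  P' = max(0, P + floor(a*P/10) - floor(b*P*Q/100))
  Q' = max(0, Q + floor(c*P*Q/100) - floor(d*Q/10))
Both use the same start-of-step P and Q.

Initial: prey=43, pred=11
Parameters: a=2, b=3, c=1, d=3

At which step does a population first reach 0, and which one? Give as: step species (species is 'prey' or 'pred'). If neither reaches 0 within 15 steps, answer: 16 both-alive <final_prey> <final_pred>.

Answer: 16 both-alive 19 3

Derivation:
Step 1: prey: 43+8-14=37; pred: 11+4-3=12
Step 2: prey: 37+7-13=31; pred: 12+4-3=13
Step 3: prey: 31+6-12=25; pred: 13+4-3=14
Step 4: prey: 25+5-10=20; pred: 14+3-4=13
Step 5: prey: 20+4-7=17; pred: 13+2-3=12
Step 6: prey: 17+3-6=14; pred: 12+2-3=11
Step 7: prey: 14+2-4=12; pred: 11+1-3=9
Step 8: prey: 12+2-3=11; pred: 9+1-2=8
Step 9: prey: 11+2-2=11; pred: 8+0-2=6
Step 10: prey: 11+2-1=12; pred: 6+0-1=5
Step 11: prey: 12+2-1=13; pred: 5+0-1=4
Step 12: prey: 13+2-1=14; pred: 4+0-1=3
Step 13: prey: 14+2-1=15; pred: 3+0-0=3
Step 14: prey: 15+3-1=17; pred: 3+0-0=3
Step 15: prey: 17+3-1=19; pred: 3+0-0=3
No extinction within 15 steps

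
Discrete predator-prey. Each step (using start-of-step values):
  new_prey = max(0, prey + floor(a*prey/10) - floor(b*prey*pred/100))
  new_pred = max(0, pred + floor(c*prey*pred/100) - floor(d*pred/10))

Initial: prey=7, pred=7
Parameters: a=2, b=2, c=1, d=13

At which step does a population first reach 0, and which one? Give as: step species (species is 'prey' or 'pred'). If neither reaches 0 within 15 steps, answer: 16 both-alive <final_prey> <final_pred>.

Answer: 1 pred

Derivation:
Step 1: prey: 7+1-0=8; pred: 7+0-9=0
First extinction: pred at step 1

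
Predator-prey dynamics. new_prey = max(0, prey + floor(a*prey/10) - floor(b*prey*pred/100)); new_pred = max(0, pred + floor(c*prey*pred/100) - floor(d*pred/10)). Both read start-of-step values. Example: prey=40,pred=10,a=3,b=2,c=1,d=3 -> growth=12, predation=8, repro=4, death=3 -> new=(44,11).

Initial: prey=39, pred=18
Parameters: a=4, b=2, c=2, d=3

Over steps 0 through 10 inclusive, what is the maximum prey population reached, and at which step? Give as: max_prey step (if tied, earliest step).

Step 1: prey: 39+15-14=40; pred: 18+14-5=27
Step 2: prey: 40+16-21=35; pred: 27+21-8=40
Step 3: prey: 35+14-28=21; pred: 40+28-12=56
Step 4: prey: 21+8-23=6; pred: 56+23-16=63
Step 5: prey: 6+2-7=1; pred: 63+7-18=52
Step 6: prey: 1+0-1=0; pred: 52+1-15=38
Step 7: prey: 0+0-0=0; pred: 38+0-11=27
Step 8: prey: 0+0-0=0; pred: 27+0-8=19
Step 9: prey: 0+0-0=0; pred: 19+0-5=14
Step 10: prey: 0+0-0=0; pred: 14+0-4=10
Max prey = 40 at step 1

Answer: 40 1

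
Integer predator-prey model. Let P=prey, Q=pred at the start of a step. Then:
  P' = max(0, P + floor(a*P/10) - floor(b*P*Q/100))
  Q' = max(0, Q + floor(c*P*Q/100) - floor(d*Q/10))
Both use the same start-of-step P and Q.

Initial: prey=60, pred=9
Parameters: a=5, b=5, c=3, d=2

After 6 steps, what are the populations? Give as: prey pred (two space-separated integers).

Step 1: prey: 60+30-27=63; pred: 9+16-1=24
Step 2: prey: 63+31-75=19; pred: 24+45-4=65
Step 3: prey: 19+9-61=0; pred: 65+37-13=89
Step 4: prey: 0+0-0=0; pred: 89+0-17=72
Step 5: prey: 0+0-0=0; pred: 72+0-14=58
Step 6: prey: 0+0-0=0; pred: 58+0-11=47

Answer: 0 47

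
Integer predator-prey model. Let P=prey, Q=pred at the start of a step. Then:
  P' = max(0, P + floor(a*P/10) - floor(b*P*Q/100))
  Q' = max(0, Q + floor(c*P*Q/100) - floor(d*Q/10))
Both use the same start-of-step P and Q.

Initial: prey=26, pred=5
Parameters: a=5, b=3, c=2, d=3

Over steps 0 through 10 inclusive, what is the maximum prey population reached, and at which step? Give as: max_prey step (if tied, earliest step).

Step 1: prey: 26+13-3=36; pred: 5+2-1=6
Step 2: prey: 36+18-6=48; pred: 6+4-1=9
Step 3: prey: 48+24-12=60; pred: 9+8-2=15
Step 4: prey: 60+30-27=63; pred: 15+18-4=29
Step 5: prey: 63+31-54=40; pred: 29+36-8=57
Step 6: prey: 40+20-68=0; pred: 57+45-17=85
Step 7: prey: 0+0-0=0; pred: 85+0-25=60
Step 8: prey: 0+0-0=0; pred: 60+0-18=42
Step 9: prey: 0+0-0=0; pred: 42+0-12=30
Step 10: prey: 0+0-0=0; pred: 30+0-9=21
Max prey = 63 at step 4

Answer: 63 4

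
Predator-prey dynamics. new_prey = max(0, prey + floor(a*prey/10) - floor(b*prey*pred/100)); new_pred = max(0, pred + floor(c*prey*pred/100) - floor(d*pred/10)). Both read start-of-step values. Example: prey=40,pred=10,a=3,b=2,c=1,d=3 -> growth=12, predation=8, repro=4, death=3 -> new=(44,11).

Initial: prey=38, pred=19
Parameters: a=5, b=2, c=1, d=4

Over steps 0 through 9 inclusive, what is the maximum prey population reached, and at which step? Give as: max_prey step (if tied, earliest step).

Answer: 58 5

Derivation:
Step 1: prey: 38+19-14=43; pred: 19+7-7=19
Step 2: prey: 43+21-16=48; pred: 19+8-7=20
Step 3: prey: 48+24-19=53; pred: 20+9-8=21
Step 4: prey: 53+26-22=57; pred: 21+11-8=24
Step 5: prey: 57+28-27=58; pred: 24+13-9=28
Step 6: prey: 58+29-32=55; pred: 28+16-11=33
Step 7: prey: 55+27-36=46; pred: 33+18-13=38
Step 8: prey: 46+23-34=35; pred: 38+17-15=40
Step 9: prey: 35+17-28=24; pred: 40+14-16=38
Max prey = 58 at step 5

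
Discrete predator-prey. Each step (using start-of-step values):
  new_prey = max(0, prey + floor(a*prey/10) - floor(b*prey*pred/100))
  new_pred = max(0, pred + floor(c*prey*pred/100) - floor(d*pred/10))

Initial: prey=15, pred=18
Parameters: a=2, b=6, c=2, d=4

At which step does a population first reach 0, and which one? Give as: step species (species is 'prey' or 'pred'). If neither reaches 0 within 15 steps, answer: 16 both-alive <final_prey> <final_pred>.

Answer: 16 both-alive 1 2

Derivation:
Step 1: prey: 15+3-16=2; pred: 18+5-7=16
Step 2: prey: 2+0-1=1; pred: 16+0-6=10
Step 3: prey: 1+0-0=1; pred: 10+0-4=6
Step 4: prey: 1+0-0=1; pred: 6+0-2=4
Step 5: prey: 1+0-0=1; pred: 4+0-1=3
Step 6: prey: 1+0-0=1; pred: 3+0-1=2
Step 7: prey: 1+0-0=1; pred: 2+0-0=2
Steps 8-15: state stable at prey=1, pred=2 (no change)
No extinction within 15 steps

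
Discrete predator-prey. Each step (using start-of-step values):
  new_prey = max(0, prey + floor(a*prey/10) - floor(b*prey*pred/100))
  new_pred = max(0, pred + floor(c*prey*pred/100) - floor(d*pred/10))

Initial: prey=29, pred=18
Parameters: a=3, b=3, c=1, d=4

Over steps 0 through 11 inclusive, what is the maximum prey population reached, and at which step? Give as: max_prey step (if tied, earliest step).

Answer: 52 11

Derivation:
Step 1: prey: 29+8-15=22; pred: 18+5-7=16
Step 2: prey: 22+6-10=18; pred: 16+3-6=13
Step 3: prey: 18+5-7=16; pred: 13+2-5=10
Step 4: prey: 16+4-4=16; pred: 10+1-4=7
Step 5: prey: 16+4-3=17; pred: 7+1-2=6
Step 6: prey: 17+5-3=19; pred: 6+1-2=5
Step 7: prey: 19+5-2=22; pred: 5+0-2=3
Step 8: prey: 22+6-1=27; pred: 3+0-1=2
Step 9: prey: 27+8-1=34; pred: 2+0-0=2
Step 10: prey: 34+10-2=42; pred: 2+0-0=2
Step 11: prey: 42+12-2=52; pred: 2+0-0=2
Max prey = 52 at step 11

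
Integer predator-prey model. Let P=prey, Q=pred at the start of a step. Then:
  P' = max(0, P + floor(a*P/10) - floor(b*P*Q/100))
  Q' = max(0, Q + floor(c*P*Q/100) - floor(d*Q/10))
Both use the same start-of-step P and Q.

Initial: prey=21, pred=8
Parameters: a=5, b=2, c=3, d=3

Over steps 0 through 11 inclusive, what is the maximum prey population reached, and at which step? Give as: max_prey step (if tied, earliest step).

Answer: 42 3

Derivation:
Step 1: prey: 21+10-3=28; pred: 8+5-2=11
Step 2: prey: 28+14-6=36; pred: 11+9-3=17
Step 3: prey: 36+18-12=42; pred: 17+18-5=30
Step 4: prey: 42+21-25=38; pred: 30+37-9=58
Step 5: prey: 38+19-44=13; pred: 58+66-17=107
Step 6: prey: 13+6-27=0; pred: 107+41-32=116
Step 7: prey: 0+0-0=0; pred: 116+0-34=82
Step 8: prey: 0+0-0=0; pred: 82+0-24=58
Step 9: prey: 0+0-0=0; pred: 58+0-17=41
Step 10: prey: 0+0-0=0; pred: 41+0-12=29
Step 11: prey: 0+0-0=0; pred: 29+0-8=21
Max prey = 42 at step 3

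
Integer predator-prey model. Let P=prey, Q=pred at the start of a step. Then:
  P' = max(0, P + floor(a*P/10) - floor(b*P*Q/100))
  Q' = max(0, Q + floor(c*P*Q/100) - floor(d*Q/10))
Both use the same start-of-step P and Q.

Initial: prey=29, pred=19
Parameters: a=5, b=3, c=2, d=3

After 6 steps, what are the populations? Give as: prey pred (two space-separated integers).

Answer: 3 21

Derivation:
Step 1: prey: 29+14-16=27; pred: 19+11-5=25
Step 2: prey: 27+13-20=20; pred: 25+13-7=31
Step 3: prey: 20+10-18=12; pred: 31+12-9=34
Step 4: prey: 12+6-12=6; pred: 34+8-10=32
Step 5: prey: 6+3-5=4; pred: 32+3-9=26
Step 6: prey: 4+2-3=3; pred: 26+2-7=21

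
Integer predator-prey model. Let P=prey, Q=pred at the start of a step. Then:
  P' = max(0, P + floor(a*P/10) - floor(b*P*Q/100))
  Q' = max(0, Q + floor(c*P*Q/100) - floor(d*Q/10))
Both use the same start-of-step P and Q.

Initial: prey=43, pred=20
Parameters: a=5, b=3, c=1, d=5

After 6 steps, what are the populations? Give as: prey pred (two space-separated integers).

Answer: 60 10

Derivation:
Step 1: prey: 43+21-25=39; pred: 20+8-10=18
Step 2: prey: 39+19-21=37; pred: 18+7-9=16
Step 3: prey: 37+18-17=38; pred: 16+5-8=13
Step 4: prey: 38+19-14=43; pred: 13+4-6=11
Step 5: prey: 43+21-14=50; pred: 11+4-5=10
Step 6: prey: 50+25-15=60; pred: 10+5-5=10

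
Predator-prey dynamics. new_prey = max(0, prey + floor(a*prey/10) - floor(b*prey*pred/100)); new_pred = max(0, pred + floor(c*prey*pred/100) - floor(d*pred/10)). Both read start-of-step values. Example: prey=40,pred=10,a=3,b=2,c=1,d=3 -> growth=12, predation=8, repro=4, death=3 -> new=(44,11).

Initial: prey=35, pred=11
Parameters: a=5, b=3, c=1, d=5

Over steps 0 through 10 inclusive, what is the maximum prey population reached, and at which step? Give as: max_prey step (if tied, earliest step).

Step 1: prey: 35+17-11=41; pred: 11+3-5=9
Step 2: prey: 41+20-11=50; pred: 9+3-4=8
Step 3: prey: 50+25-12=63; pred: 8+4-4=8
Step 4: prey: 63+31-15=79; pred: 8+5-4=9
Step 5: prey: 79+39-21=97; pred: 9+7-4=12
Step 6: prey: 97+48-34=111; pred: 12+11-6=17
Step 7: prey: 111+55-56=110; pred: 17+18-8=27
Step 8: prey: 110+55-89=76; pred: 27+29-13=43
Step 9: prey: 76+38-98=16; pred: 43+32-21=54
Step 10: prey: 16+8-25=0; pred: 54+8-27=35
Max prey = 111 at step 6

Answer: 111 6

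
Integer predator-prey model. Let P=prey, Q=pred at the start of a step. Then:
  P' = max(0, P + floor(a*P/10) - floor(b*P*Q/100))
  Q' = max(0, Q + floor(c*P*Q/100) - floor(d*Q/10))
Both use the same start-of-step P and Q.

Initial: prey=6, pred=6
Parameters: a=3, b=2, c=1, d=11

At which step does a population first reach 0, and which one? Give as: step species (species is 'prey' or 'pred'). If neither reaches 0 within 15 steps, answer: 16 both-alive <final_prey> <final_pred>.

Answer: 1 pred

Derivation:
Step 1: prey: 6+1-0=7; pred: 6+0-6=0
First extinction: pred at step 1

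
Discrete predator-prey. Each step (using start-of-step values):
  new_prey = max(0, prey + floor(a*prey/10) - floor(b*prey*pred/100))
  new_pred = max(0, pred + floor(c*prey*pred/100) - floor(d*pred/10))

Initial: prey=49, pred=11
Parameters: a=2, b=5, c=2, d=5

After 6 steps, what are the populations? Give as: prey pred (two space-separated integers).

Answer: 2 2

Derivation:
Step 1: prey: 49+9-26=32; pred: 11+10-5=16
Step 2: prey: 32+6-25=13; pred: 16+10-8=18
Step 3: prey: 13+2-11=4; pred: 18+4-9=13
Step 4: prey: 4+0-2=2; pred: 13+1-6=8
Step 5: prey: 2+0-0=2; pred: 8+0-4=4
Step 6: prey: 2+0-0=2; pred: 4+0-2=2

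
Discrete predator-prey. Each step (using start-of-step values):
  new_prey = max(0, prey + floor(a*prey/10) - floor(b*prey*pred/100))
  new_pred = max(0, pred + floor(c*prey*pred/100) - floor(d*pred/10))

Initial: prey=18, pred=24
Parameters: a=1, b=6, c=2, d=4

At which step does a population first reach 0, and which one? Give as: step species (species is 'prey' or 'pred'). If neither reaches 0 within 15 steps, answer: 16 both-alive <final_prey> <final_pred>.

Step 1: prey: 18+1-25=0; pred: 24+8-9=23
First extinction: prey at step 1

Answer: 1 prey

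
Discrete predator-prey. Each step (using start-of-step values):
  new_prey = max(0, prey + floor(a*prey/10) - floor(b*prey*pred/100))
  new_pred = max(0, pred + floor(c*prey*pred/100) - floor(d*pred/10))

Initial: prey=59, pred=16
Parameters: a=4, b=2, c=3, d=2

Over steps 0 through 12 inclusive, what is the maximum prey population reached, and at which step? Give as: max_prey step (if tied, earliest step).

Step 1: prey: 59+23-18=64; pred: 16+28-3=41
Step 2: prey: 64+25-52=37; pred: 41+78-8=111
Step 3: prey: 37+14-82=0; pred: 111+123-22=212
Step 4: prey: 0+0-0=0; pred: 212+0-42=170
Step 5: prey: 0+0-0=0; pred: 170+0-34=136
Step 6: prey: 0+0-0=0; pred: 136+0-27=109
Step 7: prey: 0+0-0=0; pred: 109+0-21=88
Step 8: prey: 0+0-0=0; pred: 88+0-17=71
Step 9: prey: 0+0-0=0; pred: 71+0-14=57
Step 10: prey: 0+0-0=0; pred: 57+0-11=46
Step 11: prey: 0+0-0=0; pred: 46+0-9=37
Step 12: prey: 0+0-0=0; pred: 37+0-7=30
Max prey = 64 at step 1

Answer: 64 1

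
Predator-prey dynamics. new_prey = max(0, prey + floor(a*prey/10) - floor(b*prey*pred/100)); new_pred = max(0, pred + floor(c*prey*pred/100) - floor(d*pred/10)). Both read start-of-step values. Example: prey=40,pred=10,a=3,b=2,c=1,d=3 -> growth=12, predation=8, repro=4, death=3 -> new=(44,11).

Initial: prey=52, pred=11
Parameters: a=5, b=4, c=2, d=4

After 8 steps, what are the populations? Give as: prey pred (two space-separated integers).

Step 1: prey: 52+26-22=56; pred: 11+11-4=18
Step 2: prey: 56+28-40=44; pred: 18+20-7=31
Step 3: prey: 44+22-54=12; pred: 31+27-12=46
Step 4: prey: 12+6-22=0; pred: 46+11-18=39
Step 5: prey: 0+0-0=0; pred: 39+0-15=24
Step 6: prey: 0+0-0=0; pred: 24+0-9=15
Step 7: prey: 0+0-0=0; pred: 15+0-6=9
Step 8: prey: 0+0-0=0; pred: 9+0-3=6

Answer: 0 6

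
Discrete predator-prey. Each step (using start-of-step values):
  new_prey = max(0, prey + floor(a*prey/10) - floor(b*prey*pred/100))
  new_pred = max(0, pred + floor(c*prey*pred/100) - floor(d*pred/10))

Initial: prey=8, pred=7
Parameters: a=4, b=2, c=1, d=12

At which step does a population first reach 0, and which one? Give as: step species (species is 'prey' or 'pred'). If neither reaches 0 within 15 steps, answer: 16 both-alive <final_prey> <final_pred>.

Answer: 1 pred

Derivation:
Step 1: prey: 8+3-1=10; pred: 7+0-8=0
First extinction: pred at step 1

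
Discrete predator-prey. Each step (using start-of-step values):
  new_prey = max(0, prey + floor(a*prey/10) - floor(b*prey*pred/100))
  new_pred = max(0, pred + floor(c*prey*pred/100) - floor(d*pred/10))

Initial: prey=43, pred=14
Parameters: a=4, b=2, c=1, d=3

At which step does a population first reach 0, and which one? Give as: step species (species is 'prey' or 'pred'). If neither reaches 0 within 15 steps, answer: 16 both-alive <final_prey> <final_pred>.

Step 1: prey: 43+17-12=48; pred: 14+6-4=16
Step 2: prey: 48+19-15=52; pred: 16+7-4=19
Step 3: prey: 52+20-19=53; pred: 19+9-5=23
Step 4: prey: 53+21-24=50; pred: 23+12-6=29
Step 5: prey: 50+20-29=41; pred: 29+14-8=35
Step 6: prey: 41+16-28=29; pred: 35+14-10=39
Step 7: prey: 29+11-22=18; pred: 39+11-11=39
Step 8: prey: 18+7-14=11; pred: 39+7-11=35
Step 9: prey: 11+4-7=8; pred: 35+3-10=28
Step 10: prey: 8+3-4=7; pred: 28+2-8=22
Step 11: prey: 7+2-3=6; pred: 22+1-6=17
Step 12: prey: 6+2-2=6; pred: 17+1-5=13
Step 13: prey: 6+2-1=7; pred: 13+0-3=10
Step 14: prey: 7+2-1=8; pred: 10+0-3=7
Step 15: prey: 8+3-1=10; pred: 7+0-2=5
No extinction within 15 steps

Answer: 16 both-alive 10 5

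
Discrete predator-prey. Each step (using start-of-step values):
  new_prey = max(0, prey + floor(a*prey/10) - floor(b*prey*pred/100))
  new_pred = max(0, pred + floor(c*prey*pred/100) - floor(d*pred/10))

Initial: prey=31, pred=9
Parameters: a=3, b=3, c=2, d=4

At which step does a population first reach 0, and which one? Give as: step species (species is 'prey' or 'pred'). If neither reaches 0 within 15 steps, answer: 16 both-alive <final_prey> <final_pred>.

Answer: 16 both-alive 20 2

Derivation:
Step 1: prey: 31+9-8=32; pred: 9+5-3=11
Step 2: prey: 32+9-10=31; pred: 11+7-4=14
Step 3: prey: 31+9-13=27; pred: 14+8-5=17
Step 4: prey: 27+8-13=22; pred: 17+9-6=20
Step 5: prey: 22+6-13=15; pred: 20+8-8=20
Step 6: prey: 15+4-9=10; pred: 20+6-8=18
Step 7: prey: 10+3-5=8; pred: 18+3-7=14
Step 8: prey: 8+2-3=7; pred: 14+2-5=11
Step 9: prey: 7+2-2=7; pred: 11+1-4=8
Step 10: prey: 7+2-1=8; pred: 8+1-3=6
Step 11: prey: 8+2-1=9; pred: 6+0-2=4
Step 12: prey: 9+2-1=10; pred: 4+0-1=3
Step 13: prey: 10+3-0=13; pred: 3+0-1=2
Step 14: prey: 13+3-0=16; pred: 2+0-0=2
Step 15: prey: 16+4-0=20; pred: 2+0-0=2
No extinction within 15 steps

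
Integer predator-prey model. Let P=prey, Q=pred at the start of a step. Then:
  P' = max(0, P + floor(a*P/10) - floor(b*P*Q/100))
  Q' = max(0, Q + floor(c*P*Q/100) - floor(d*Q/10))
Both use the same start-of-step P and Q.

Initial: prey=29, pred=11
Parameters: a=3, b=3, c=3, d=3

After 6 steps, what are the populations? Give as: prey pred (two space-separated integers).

Answer: 0 21

Derivation:
Step 1: prey: 29+8-9=28; pred: 11+9-3=17
Step 2: prey: 28+8-14=22; pred: 17+14-5=26
Step 3: prey: 22+6-17=11; pred: 26+17-7=36
Step 4: prey: 11+3-11=3; pred: 36+11-10=37
Step 5: prey: 3+0-3=0; pred: 37+3-11=29
Step 6: prey: 0+0-0=0; pred: 29+0-8=21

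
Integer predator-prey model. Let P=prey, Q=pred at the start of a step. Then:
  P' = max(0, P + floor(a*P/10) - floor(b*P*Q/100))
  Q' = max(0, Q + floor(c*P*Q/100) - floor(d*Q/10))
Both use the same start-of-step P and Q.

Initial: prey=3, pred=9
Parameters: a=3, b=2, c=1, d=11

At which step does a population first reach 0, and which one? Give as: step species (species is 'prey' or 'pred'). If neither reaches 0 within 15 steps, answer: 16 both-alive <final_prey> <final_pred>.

Step 1: prey: 3+0-0=3; pred: 9+0-9=0
First extinction: pred at step 1

Answer: 1 pred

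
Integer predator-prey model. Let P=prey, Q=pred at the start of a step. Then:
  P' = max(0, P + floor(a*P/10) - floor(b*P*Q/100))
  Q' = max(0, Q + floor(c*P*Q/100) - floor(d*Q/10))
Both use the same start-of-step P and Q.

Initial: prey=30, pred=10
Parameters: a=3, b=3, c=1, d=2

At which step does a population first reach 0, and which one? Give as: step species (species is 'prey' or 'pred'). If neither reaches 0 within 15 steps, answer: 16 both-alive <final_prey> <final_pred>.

Answer: 16 both-alive 13 7

Derivation:
Step 1: prey: 30+9-9=30; pred: 10+3-2=11
Step 2: prey: 30+9-9=30; pred: 11+3-2=12
Step 3: prey: 30+9-10=29; pred: 12+3-2=13
Step 4: prey: 29+8-11=26; pred: 13+3-2=14
Step 5: prey: 26+7-10=23; pred: 14+3-2=15
Step 6: prey: 23+6-10=19; pred: 15+3-3=15
Step 7: prey: 19+5-8=16; pred: 15+2-3=14
Step 8: prey: 16+4-6=14; pred: 14+2-2=14
Step 9: prey: 14+4-5=13; pred: 14+1-2=13
Step 10: prey: 13+3-5=11; pred: 13+1-2=12
Step 11: prey: 11+3-3=11; pred: 12+1-2=11
Step 12: prey: 11+3-3=11; pred: 11+1-2=10
Step 13: prey: 11+3-3=11; pred: 10+1-2=9
Step 14: prey: 11+3-2=12; pred: 9+0-1=8
Step 15: prey: 12+3-2=13; pred: 8+0-1=7
No extinction within 15 steps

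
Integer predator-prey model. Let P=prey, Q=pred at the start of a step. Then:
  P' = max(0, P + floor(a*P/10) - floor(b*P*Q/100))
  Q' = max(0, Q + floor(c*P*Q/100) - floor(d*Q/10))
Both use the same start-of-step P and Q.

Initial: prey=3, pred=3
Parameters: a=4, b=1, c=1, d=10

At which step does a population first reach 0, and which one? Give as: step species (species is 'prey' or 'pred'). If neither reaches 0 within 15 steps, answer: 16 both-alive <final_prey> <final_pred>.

Step 1: prey: 3+1-0=4; pred: 3+0-3=0
First extinction: pred at step 1

Answer: 1 pred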